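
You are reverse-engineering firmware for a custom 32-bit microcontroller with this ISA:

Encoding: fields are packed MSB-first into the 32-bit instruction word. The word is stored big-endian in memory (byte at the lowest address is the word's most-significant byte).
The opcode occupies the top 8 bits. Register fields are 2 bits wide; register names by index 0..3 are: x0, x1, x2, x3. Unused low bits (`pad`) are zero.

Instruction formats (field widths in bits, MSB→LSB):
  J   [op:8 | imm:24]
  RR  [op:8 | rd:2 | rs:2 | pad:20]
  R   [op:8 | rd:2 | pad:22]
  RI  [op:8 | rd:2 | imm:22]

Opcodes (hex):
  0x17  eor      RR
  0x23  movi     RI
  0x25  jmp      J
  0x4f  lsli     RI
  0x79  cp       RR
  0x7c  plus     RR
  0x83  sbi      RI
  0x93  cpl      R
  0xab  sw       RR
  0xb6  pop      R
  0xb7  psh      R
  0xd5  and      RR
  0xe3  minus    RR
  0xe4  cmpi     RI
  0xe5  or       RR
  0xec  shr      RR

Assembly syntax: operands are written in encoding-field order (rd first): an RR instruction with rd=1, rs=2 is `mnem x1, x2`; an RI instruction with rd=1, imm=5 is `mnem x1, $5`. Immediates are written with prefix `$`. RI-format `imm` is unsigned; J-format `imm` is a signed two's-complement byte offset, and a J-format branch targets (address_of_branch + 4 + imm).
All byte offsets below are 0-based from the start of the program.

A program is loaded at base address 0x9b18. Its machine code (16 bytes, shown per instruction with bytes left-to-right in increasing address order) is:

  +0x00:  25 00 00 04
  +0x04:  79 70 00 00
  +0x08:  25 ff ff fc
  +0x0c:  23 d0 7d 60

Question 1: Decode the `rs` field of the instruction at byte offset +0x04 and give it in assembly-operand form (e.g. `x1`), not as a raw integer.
[04] 79 70 00 00 → 0x79700000
  top 8b → 0x79 → cp [RR]
  [23:22] rd=1 = x1
  [21:20] rs=3 = x3

x3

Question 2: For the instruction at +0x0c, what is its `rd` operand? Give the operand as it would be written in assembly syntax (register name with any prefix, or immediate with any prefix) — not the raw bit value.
@+0c  big-endian(23 d0 7d 60) = 0x23d07d60
  op=0x23d07d60>>24=0x23 ⇒ movi (RI)
  [23:22] rd=3 = x3
  [21:0] imm=1080672 = $1080672

x3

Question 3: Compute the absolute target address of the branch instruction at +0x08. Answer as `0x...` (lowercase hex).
0x9b20

+0x08: 25 ff ff fc ⇒ word 0x25fffffc (big)
  op=0x25fffffc>>24=0x25 ⇒ jmp (J)
  imm@[23:0]=0xfffffc (s24→-4) ⇒ $-4
  target = base 0x9b18 + off 0x08 + 4 + imm -4 = 0x9b20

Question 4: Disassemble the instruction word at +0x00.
+0x00: 25 00 00 04 ⇒ word 0x25000004 (big)
  op=0x25000004>>24=0x25 ⇒ jmp (J)
  [23:0] imm=4 = $4

jmp $4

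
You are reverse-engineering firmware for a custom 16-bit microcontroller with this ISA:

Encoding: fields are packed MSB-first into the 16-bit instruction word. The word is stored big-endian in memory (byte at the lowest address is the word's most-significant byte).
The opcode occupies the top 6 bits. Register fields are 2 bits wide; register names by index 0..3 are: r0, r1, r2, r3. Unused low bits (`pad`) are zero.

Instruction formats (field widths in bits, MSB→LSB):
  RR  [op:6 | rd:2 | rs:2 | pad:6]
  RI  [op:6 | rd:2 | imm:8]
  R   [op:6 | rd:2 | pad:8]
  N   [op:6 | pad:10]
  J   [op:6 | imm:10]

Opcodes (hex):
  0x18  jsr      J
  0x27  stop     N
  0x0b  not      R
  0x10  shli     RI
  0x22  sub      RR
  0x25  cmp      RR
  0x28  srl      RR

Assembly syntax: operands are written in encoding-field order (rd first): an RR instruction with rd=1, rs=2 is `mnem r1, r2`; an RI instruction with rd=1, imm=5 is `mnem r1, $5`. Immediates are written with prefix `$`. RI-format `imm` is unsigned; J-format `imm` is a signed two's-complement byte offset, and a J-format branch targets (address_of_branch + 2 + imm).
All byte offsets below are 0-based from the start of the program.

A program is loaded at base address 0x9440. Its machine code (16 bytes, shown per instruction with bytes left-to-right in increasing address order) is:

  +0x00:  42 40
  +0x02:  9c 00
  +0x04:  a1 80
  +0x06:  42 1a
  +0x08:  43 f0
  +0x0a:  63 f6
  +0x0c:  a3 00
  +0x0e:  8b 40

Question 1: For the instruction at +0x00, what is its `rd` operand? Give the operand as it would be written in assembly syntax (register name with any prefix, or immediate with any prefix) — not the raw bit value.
[00] 42 40 → 0x4240
  op=0x4240>>10=0x10 ⇒ shli (RI)
  [9:8] rd=2 = r2
  [7:0] imm=64 = $64

r2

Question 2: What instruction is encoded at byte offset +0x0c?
+0x0c: a3 00 ⇒ word 0xa300 (big)
  opcode bits[15:10]=0x28: srl/RR
  [9:8] rd=3 = r3
  [7:6] rs=0 = r0

srl r3, r0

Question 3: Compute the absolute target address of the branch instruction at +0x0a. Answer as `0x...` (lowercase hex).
0x9442

+0x0a: 63 f6 ⇒ word 0x63f6 (big)
  op=0x63f6>>10=0x18 ⇒ jsr (J)
  imm@[9:0]=0x3f6 (s10→-10) ⇒ $-10
  target = base 0x9440 + off 0x0a + 2 + imm -10 = 0x9442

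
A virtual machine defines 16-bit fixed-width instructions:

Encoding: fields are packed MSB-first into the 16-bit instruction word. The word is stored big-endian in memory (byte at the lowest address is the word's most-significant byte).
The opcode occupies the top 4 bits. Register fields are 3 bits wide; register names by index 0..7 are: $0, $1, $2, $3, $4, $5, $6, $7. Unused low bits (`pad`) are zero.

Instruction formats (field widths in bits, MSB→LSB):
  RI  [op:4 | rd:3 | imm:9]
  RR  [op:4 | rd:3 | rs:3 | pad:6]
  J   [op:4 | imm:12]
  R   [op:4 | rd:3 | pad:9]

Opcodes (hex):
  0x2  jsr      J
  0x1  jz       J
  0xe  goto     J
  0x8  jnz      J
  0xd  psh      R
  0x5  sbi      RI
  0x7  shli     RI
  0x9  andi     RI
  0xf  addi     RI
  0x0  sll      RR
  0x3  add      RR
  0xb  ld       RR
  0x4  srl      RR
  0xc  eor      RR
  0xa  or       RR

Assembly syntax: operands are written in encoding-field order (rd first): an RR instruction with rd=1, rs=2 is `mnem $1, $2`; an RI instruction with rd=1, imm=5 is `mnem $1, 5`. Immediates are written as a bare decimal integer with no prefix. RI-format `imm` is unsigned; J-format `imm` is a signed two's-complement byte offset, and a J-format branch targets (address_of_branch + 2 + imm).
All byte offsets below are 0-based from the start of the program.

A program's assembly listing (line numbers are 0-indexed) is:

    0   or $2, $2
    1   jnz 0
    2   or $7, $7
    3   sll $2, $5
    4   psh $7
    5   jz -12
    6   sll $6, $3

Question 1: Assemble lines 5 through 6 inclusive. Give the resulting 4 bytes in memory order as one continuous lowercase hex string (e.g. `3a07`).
1ff40cc0

line 5 (jz): pack op=0x1:4|imm=-12:12 = 0x1ff4; big→ 1f f4
line 6 (sll): pack op=0x0:4|rd=6:3|rs=3:3|pad=0:6 = 0x0cc0; big→ 0c c0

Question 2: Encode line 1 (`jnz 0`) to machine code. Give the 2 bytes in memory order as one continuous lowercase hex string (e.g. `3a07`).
L1: jnz op=0x8:4|imm=0:12 ⇒ 0x8000 ⇒ big 80 00

8000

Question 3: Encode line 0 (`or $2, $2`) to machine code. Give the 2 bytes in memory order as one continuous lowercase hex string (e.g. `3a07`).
a480

0. or fields op=0xa:4|rd=2:3|rs=2:3|pad=0:6 → word a480h → a4 80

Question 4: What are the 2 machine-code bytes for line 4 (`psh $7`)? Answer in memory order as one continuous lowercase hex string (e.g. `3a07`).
4. psh fields op=0xd:4|rd=7:3|pad=0:9 → word de00h → de 00

de00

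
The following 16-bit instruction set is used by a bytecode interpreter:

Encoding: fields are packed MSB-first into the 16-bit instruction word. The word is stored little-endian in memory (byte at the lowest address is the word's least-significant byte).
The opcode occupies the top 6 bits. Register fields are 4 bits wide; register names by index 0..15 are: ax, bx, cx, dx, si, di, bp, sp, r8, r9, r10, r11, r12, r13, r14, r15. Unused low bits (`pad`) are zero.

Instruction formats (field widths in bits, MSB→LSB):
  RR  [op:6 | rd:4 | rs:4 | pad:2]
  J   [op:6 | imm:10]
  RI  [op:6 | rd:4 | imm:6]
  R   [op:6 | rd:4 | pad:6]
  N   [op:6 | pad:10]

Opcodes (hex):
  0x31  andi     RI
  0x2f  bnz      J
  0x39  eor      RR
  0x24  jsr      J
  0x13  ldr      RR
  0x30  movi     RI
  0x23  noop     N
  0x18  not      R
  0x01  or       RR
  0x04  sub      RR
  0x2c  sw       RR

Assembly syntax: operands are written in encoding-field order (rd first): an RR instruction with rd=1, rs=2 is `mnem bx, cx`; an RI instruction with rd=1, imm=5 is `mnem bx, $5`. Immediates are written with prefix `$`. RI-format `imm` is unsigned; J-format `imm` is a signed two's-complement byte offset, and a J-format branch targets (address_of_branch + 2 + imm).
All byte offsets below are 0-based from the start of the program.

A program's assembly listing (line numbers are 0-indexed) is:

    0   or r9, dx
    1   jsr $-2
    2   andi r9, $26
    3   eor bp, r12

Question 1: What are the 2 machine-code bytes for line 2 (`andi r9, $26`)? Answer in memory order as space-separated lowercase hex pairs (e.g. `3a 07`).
line 2 (andi): pack op=0x31:6|rd=9:4|imm=26:6 = 0xc65a; little→ 5a c6

5a c6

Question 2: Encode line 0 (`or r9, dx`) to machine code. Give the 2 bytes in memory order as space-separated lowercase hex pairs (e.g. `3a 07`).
4c 06

0. or fields op=0x1:6|rd=9:4|rs=3:4|pad=0:2 → word 064ch → 4c 06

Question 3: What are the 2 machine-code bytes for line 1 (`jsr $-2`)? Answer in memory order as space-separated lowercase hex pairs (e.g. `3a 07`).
fe 93

1. jsr fields op=0x24:6|imm=-2:10 → word 93feh → fe 93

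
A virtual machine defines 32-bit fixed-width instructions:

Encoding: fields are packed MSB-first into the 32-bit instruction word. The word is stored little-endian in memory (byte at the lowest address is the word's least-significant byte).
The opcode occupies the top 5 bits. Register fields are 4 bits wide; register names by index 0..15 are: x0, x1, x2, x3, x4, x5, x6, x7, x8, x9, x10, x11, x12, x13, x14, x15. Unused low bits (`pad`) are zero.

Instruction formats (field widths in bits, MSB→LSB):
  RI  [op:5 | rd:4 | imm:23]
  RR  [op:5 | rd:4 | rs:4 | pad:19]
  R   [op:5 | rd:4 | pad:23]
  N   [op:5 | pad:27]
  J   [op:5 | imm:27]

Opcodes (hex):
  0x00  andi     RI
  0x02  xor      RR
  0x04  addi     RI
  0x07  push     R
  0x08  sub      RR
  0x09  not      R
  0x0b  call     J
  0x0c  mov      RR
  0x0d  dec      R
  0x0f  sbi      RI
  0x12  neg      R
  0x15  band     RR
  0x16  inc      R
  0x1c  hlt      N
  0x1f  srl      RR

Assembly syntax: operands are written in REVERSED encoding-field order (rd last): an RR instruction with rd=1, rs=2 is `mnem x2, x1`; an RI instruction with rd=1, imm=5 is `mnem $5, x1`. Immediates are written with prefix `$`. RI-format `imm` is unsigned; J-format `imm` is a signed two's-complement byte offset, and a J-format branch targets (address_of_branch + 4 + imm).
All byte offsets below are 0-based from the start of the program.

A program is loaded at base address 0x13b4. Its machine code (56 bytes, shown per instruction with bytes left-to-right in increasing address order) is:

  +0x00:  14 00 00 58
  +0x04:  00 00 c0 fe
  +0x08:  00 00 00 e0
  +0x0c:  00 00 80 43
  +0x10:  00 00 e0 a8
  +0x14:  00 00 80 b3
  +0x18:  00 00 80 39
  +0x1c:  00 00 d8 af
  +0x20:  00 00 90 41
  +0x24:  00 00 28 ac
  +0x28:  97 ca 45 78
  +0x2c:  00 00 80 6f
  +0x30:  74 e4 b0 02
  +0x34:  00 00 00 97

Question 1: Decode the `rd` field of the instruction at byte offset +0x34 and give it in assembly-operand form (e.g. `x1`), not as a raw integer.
[34] 00 00 00 97 → 0x97000000
  op=0x97000000>>27=0x12 ⇒ neg (R)
  rd: (w>>23)&0xf=0xe → x14

x14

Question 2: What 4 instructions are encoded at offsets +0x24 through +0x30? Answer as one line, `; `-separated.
band x5, x8; sbi $4573847, x0; dec x15; andi $3204212, x5

@+24  little-endian(00 00 28 ac) = 0xac280000
  opcode bits[31:27]=0x15: band/RR
  rd@[26:23]=0x8 ⇒ x8
  rs@[22:19]=0x5 ⇒ x5
@+28  little-endian(97 ca 45 78) = 0x7845ca97
  opcode bits[31:27]=0xf: sbi/RI
  rd@[26:23]=0x0 ⇒ x0
  imm@[22:0]=0x45ca97 ⇒ $4573847
@+2c  little-endian(00 00 80 6f) = 0x6f800000
  opcode bits[31:27]=0xd: dec/R
  rd@[26:23]=0xf ⇒ x15
@+30  little-endian(74 e4 b0 02) = 0x02b0e474
  opcode bits[31:27]=0x0: andi/RI
  rd@[26:23]=0x5 ⇒ x5
  imm@[22:0]=0x30e474 ⇒ $3204212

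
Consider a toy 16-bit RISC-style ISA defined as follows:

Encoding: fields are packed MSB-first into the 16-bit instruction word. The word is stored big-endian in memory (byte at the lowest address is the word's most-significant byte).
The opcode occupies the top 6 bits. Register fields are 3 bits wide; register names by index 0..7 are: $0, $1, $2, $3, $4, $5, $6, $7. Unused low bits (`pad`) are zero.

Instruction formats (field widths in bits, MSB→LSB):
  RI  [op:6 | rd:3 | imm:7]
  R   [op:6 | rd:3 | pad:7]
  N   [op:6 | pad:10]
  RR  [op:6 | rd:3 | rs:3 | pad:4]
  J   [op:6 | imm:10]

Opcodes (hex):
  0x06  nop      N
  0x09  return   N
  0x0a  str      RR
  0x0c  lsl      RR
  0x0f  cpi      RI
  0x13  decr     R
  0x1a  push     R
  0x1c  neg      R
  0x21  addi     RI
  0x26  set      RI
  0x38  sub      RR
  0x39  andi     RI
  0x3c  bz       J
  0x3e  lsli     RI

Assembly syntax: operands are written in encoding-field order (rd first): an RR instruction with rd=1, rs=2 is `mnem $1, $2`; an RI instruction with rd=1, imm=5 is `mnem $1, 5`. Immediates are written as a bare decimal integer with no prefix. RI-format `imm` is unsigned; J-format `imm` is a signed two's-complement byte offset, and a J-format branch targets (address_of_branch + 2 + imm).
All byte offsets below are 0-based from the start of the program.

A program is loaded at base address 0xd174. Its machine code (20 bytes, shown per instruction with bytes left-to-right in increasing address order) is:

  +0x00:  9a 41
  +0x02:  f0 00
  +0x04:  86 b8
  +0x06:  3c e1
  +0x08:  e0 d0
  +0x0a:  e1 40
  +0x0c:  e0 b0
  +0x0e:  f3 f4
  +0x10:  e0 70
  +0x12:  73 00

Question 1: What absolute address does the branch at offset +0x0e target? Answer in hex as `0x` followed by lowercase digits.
0xd178

@+0e  big-endian(f3 f4) = 0xf3f4
  op=0xf3f4>>10=0x3c ⇒ bz (J)
  [9:0] imm=1012 (s10→-12) = -12
  target = base 0xd174 + off 0x0e + 2 + imm -12 = 0xd178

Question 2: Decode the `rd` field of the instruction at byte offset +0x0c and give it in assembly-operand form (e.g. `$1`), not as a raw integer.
off 0x0c: read e0 b0 as big → 0xe0b0
  top 6b → 0x38 → sub [RR]
  rd@[9:7]=0x1 ⇒ $1
  rs@[6:4]=0x3 ⇒ $3

$1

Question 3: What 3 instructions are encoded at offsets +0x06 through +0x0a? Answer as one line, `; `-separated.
[06] 3c e1 → 0x3ce1
  op=0x3ce1>>10=0xf ⇒ cpi (RI)
  rd@[9:7]=0x1 ⇒ $1
  imm@[6:0]=0x61 ⇒ 97
[08] e0 d0 → 0xe0d0
  op=0xe0d0>>10=0x38 ⇒ sub (RR)
  rd@[9:7]=0x1 ⇒ $1
  rs@[6:4]=0x5 ⇒ $5
[0a] e1 40 → 0xe140
  op=0xe140>>10=0x38 ⇒ sub (RR)
  rd@[9:7]=0x2 ⇒ $2
  rs@[6:4]=0x4 ⇒ $4

cpi $1, 97; sub $1, $5; sub $2, $4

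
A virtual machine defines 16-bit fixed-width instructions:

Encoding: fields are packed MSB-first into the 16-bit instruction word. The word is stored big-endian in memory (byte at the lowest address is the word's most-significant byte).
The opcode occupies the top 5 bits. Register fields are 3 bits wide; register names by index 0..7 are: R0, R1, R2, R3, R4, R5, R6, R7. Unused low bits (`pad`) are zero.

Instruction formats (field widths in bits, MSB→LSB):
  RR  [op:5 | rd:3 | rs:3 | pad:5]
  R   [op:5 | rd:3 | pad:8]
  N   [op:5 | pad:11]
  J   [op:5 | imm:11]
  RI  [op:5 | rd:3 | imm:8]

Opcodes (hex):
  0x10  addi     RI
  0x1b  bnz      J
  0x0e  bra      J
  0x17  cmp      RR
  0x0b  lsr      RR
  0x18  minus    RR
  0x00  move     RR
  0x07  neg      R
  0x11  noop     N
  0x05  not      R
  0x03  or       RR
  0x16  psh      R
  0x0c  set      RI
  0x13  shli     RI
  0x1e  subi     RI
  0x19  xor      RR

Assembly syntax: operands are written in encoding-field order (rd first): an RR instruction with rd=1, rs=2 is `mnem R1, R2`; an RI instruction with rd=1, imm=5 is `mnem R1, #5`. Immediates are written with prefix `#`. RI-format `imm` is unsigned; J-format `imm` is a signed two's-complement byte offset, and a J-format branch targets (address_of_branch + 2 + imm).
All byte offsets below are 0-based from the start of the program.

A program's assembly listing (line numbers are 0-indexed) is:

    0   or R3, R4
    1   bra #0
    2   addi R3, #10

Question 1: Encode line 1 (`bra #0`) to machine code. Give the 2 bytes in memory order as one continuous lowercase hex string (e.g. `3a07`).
7000

1. bra fields op=0xe:5|imm=0:11 → word 7000h → 70 00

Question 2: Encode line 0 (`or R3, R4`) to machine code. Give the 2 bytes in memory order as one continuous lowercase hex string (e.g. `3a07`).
0. or fields op=0x3:5|rd=3:3|rs=4:3|pad=0:5 → word 1b80h → 1b 80

1b80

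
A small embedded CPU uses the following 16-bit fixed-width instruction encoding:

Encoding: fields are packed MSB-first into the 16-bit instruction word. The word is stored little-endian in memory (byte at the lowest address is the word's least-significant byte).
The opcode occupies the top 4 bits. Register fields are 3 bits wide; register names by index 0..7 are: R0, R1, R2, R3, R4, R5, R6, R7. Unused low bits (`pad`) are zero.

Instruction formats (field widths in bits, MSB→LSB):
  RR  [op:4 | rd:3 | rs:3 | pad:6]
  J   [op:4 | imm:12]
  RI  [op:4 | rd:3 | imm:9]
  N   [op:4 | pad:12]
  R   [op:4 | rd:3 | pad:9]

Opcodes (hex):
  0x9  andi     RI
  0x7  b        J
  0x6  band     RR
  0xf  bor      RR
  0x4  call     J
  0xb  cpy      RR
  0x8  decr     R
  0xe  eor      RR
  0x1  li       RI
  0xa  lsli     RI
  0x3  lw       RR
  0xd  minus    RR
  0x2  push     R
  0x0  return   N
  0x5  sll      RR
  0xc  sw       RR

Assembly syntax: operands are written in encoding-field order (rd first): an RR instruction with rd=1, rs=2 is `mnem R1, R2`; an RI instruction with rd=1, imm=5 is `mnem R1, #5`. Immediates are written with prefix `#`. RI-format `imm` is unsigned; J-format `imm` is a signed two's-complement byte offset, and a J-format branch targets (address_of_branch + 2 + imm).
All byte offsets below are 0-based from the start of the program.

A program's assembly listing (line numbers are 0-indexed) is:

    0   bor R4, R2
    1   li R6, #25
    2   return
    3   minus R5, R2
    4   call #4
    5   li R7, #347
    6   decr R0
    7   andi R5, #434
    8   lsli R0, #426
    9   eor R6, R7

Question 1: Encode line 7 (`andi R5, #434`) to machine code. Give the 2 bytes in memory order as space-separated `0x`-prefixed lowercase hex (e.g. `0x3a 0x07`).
L7: andi op=0x9:4|rd=5:3|imm=434:9 ⇒ 0x9bb2 ⇒ little b2 9b

0xb2 0x9b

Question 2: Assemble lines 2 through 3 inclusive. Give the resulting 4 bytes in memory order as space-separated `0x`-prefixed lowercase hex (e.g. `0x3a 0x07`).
0x00 0x00 0x80 0xda

2. return fields op=0x0:4|pad=0:12 → word 0000h → 00 00
3. minus fields op=0xd:4|rd=5:3|rs=2:3|pad=0:6 → word da80h → 80 da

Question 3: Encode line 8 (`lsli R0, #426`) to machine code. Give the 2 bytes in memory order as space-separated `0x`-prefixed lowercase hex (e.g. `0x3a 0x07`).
0xaa 0xa1

8. lsli fields op=0xa:4|rd=0:3|imm=426:9 → word a1aah → aa a1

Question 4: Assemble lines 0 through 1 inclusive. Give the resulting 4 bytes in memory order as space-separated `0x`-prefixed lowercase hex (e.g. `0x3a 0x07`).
0x80 0xf8 0x19 0x1c

0. bor fields op=0xf:4|rd=4:3|rs=2:3|pad=0:6 → word f880h → 80 f8
1. li fields op=0x1:4|rd=6:3|imm=25:9 → word 1c19h → 19 1c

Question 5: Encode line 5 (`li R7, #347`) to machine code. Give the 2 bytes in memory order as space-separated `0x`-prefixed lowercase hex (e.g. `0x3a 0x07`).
0x5b 0x1f

5. li fields op=0x1:4|rd=7:3|imm=347:9 → word 1f5bh → 5b 1f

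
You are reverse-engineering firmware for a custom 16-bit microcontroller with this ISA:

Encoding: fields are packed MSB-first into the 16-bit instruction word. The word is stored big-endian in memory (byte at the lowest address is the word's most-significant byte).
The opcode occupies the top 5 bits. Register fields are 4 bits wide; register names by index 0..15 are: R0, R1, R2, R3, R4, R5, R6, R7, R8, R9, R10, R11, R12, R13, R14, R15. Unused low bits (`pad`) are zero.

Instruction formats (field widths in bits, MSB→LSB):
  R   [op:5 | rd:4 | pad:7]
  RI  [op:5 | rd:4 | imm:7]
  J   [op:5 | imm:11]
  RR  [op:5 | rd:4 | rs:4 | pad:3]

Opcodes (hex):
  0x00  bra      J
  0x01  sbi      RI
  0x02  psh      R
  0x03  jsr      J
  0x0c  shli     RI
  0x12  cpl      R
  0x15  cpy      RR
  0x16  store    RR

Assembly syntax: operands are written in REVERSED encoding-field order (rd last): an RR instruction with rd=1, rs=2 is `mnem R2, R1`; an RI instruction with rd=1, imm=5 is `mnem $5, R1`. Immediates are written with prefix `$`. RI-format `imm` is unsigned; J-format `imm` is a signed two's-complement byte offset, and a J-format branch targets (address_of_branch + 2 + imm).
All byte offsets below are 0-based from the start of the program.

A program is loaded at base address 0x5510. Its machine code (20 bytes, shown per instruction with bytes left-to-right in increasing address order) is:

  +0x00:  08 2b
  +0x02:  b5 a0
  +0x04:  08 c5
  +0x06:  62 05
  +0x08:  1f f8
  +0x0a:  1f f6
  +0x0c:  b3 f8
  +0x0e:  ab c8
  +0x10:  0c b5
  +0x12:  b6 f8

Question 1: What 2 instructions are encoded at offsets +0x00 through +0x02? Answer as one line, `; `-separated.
[00] 08 2b → 0x082b
  top 5b → 0x1 → sbi [RI]
  rd: (w>>7)&0xf=0x0 → R0
  imm: (w>>0)&0x7f=0x2b → $43
[02] b5 a0 → 0xb5a0
  top 5b → 0x16 → store [RR]
  rd: (w>>7)&0xf=0xb → R11
  rs: (w>>3)&0xf=0x4 → R4

sbi $43, R0; store R4, R11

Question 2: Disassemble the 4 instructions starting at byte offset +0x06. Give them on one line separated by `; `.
shli $5, R4; jsr $-8; jsr $-10; store R15, R7

off 0x06: read 62 05 as big → 0x6205
  top 5b → 0xc → shli [RI]
  [10:7] rd=4 = R4
  [6:0] imm=5 = $5
off 0x08: read 1f f8 as big → 0x1ff8
  top 5b → 0x3 → jsr [J]
  [10:0] imm=2040 (s11→-8) = $-8
off 0x0a: read 1f f6 as big → 0x1ff6
  top 5b → 0x3 → jsr [J]
  [10:0] imm=2038 (s11→-10) = $-10
off 0x0c: read b3 f8 as big → 0xb3f8
  top 5b → 0x16 → store [RR]
  [10:7] rd=7 = R7
  [6:3] rs=15 = R15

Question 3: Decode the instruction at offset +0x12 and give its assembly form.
store R15, R13

[12] b6 f8 → 0xb6f8
  opcode bits[15:11]=0x16: store/RR
  rd@[10:7]=0xd ⇒ R13
  rs@[6:3]=0xf ⇒ R15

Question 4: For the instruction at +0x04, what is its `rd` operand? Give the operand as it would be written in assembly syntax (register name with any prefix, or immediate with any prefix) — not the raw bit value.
+0x04: 08 c5 ⇒ word 0x08c5 (big)
  op=0x08c5>>11=0x1 ⇒ sbi (RI)
  [10:7] rd=1 = R1
  [6:0] imm=69 = $69

R1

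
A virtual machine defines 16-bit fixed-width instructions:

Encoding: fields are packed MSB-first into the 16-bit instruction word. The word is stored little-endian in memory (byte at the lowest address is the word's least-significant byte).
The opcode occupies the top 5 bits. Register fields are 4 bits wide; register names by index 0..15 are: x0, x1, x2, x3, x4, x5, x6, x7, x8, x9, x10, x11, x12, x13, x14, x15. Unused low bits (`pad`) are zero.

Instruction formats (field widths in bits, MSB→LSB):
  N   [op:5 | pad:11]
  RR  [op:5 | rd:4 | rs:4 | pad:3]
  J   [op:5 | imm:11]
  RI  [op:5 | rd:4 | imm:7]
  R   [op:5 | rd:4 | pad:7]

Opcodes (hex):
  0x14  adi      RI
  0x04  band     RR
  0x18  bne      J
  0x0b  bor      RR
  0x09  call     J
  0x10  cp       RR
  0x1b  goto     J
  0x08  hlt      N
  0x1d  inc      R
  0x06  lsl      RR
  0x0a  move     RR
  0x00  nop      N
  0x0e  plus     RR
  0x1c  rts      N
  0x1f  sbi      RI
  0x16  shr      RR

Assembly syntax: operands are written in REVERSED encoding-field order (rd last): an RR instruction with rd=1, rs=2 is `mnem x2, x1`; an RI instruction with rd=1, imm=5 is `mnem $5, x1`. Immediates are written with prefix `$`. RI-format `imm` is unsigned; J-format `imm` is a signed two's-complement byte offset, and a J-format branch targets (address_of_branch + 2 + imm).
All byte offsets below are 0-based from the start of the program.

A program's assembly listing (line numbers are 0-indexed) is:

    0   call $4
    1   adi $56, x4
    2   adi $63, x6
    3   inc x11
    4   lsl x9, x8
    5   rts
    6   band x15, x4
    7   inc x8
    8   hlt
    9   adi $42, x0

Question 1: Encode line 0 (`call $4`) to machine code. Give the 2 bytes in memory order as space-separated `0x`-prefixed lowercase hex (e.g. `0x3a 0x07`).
0x04 0x48

line 0 (call): pack op=0x9:5|imm=4:11 = 0x4804; little→ 04 48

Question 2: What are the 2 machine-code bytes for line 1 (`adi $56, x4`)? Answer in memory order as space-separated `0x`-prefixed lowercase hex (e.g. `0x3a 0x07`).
1. adi fields op=0x14:5|rd=4:4|imm=56:7 → word a238h → 38 a2

0x38 0xa2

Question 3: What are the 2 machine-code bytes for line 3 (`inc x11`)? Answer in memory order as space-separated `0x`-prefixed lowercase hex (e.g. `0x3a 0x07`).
3. inc fields op=0x1d:5|rd=11:4|pad=0:7 → word ed80h → 80 ed

0x80 0xed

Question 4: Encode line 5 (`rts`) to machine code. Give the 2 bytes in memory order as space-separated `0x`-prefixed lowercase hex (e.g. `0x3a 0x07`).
5. rts fields op=0x1c:5|pad=0:11 → word e000h → 00 e0

0x00 0xe0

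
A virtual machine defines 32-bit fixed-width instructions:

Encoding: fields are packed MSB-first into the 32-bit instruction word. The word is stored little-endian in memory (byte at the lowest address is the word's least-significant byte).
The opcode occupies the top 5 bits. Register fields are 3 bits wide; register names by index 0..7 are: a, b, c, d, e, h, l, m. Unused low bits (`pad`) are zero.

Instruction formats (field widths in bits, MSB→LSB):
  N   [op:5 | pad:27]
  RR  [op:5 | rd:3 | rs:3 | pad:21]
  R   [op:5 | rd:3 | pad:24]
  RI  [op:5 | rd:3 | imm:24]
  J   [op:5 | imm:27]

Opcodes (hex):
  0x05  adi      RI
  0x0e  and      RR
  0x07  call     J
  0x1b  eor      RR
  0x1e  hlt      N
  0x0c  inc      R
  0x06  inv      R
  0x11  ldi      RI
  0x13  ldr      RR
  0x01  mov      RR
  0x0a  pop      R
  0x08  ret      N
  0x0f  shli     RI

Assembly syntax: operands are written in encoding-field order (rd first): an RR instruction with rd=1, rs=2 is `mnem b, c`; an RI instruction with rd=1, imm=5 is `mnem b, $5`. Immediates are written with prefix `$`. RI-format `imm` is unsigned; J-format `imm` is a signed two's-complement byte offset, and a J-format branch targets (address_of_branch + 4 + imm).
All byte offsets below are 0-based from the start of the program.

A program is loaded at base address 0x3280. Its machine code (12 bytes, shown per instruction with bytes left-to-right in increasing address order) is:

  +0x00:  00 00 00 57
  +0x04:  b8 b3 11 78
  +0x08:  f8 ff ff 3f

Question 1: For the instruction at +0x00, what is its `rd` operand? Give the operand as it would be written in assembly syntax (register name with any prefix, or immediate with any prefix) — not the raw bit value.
[00] 00 00 00 57 → 0x57000000
  opcode bits[31:27]=0xa: pop/R
  rd: (w>>24)&0x7=0x7 → m

m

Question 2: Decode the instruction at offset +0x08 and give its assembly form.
[08] f8 ff ff 3f → 0x3ffffff8
  top 5b → 0x7 → call [J]
  imm@[26:0]=0x7fffff8 (s27→-8) ⇒ $-8

call $-8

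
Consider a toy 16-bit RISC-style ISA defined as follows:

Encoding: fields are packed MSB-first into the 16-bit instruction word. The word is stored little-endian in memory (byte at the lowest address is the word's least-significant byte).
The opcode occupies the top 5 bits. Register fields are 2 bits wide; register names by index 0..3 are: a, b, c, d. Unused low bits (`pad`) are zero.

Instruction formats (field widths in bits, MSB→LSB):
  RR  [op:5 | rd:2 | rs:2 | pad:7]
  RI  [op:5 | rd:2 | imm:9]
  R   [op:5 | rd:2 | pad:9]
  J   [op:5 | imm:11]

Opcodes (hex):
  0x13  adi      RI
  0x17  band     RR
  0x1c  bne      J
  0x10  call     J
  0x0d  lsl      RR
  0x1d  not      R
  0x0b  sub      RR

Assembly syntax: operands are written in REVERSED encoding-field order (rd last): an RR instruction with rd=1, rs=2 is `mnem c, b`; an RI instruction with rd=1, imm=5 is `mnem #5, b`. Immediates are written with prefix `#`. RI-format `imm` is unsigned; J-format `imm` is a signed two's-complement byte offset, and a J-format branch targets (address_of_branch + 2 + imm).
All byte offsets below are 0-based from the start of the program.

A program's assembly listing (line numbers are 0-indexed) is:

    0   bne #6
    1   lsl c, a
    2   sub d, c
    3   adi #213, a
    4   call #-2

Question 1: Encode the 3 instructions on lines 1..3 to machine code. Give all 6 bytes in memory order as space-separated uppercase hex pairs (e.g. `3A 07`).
00 69 80 5D D5 98

line 1 (lsl): pack op=0xd:5|rd=0:2|rs=2:2|pad=0:7 = 0x6900; little→ 00 69
line 2 (sub): pack op=0xb:5|rd=2:2|rs=3:2|pad=0:7 = 0x5d80; little→ 80 5d
line 3 (adi): pack op=0x13:5|rd=0:2|imm=213:9 = 0x98d5; little→ d5 98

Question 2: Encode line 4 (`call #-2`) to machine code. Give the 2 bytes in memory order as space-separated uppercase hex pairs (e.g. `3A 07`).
line 4 (call): pack op=0x10:5|imm=-2:11 = 0x87fe; little→ fe 87

FE 87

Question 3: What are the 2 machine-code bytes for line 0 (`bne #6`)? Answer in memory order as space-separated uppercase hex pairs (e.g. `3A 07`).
line 0 (bne): pack op=0x1c:5|imm=6:11 = 0xe006; little→ 06 e0

06 E0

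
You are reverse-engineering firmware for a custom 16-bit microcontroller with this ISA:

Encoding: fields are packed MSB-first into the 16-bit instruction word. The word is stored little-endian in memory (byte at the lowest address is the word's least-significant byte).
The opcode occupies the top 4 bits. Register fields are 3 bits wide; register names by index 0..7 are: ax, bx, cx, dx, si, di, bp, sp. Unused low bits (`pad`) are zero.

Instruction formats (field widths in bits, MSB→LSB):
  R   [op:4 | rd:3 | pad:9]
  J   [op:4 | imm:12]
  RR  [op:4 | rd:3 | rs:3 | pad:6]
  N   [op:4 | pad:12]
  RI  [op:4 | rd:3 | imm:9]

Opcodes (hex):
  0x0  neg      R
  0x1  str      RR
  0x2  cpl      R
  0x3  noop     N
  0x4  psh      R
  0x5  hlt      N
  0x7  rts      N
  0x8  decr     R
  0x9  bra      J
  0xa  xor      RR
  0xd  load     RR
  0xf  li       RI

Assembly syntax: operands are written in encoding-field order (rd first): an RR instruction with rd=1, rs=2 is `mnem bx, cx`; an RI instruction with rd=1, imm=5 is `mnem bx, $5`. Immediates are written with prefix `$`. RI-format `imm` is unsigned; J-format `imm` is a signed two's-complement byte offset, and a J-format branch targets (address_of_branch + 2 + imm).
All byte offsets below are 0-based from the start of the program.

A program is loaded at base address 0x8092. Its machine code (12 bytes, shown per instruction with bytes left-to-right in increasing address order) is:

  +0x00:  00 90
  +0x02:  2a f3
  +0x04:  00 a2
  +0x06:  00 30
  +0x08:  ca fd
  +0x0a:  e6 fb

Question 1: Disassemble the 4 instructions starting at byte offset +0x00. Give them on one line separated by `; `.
@+00  little-endian(00 90) = 0x9000
  opcode bits[15:12]=0x9: bra/J
  imm@[11:0]=0x0 ⇒ $0
@+02  little-endian(2a f3) = 0xf32a
  opcode bits[15:12]=0xf: li/RI
  rd@[11:9]=0x1 ⇒ bx
  imm@[8:0]=0x12a ⇒ $298
@+04  little-endian(00 a2) = 0xa200
  opcode bits[15:12]=0xa: xor/RR
  rd@[11:9]=0x1 ⇒ bx
  rs@[8:6]=0x0 ⇒ ax
@+06  little-endian(00 30) = 0x3000
  opcode bits[15:12]=0x3: noop/N

bra $0; li bx, $298; xor bx, ax; noop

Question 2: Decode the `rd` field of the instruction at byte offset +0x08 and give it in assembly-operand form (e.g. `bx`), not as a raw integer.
bp

@+08  little-endian(ca fd) = 0xfdca
  top 4b → 0xf → li [RI]
  rd: (w>>9)&0x7=0x6 → bp
  imm: (w>>0)&0x1ff=0x1ca → $458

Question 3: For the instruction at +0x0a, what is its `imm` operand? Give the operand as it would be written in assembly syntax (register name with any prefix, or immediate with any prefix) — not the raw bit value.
$486

off 0x0a: read e6 fb as little → 0xfbe6
  op=0xfbe6>>12=0xf ⇒ li (RI)
  rd: (w>>9)&0x7=0x5 → di
  imm: (w>>0)&0x1ff=0x1e6 → $486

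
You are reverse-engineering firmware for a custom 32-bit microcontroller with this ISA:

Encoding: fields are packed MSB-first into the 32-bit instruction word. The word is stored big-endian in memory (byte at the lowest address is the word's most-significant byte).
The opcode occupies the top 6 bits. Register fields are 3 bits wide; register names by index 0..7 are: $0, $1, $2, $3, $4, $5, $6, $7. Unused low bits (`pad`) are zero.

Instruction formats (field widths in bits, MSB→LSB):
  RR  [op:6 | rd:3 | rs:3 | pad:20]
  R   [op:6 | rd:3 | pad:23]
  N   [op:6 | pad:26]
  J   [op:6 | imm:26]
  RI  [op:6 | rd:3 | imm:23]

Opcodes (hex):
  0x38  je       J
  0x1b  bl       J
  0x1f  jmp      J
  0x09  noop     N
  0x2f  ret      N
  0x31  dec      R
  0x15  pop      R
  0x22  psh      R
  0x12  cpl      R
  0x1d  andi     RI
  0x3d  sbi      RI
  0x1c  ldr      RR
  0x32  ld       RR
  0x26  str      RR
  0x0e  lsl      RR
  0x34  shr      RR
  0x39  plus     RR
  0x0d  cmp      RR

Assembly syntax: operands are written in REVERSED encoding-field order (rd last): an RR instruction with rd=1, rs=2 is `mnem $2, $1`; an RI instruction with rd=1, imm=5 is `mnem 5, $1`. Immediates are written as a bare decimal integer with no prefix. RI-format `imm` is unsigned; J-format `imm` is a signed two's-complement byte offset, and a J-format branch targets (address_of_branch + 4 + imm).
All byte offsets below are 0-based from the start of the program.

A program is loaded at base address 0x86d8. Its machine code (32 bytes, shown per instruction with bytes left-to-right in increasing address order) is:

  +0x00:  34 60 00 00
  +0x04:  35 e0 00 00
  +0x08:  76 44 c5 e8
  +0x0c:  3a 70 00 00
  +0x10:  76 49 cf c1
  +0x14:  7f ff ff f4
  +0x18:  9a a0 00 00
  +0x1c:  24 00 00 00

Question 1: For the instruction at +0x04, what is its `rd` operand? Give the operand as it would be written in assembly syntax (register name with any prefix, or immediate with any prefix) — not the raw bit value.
@+04  big-endian(35 e0 00 00) = 0x35e00000
  op=0x35e00000>>26=0xd ⇒ cmp (RR)
  [25:23] rd=3 = $3
  [22:20] rs=6 = $6

$3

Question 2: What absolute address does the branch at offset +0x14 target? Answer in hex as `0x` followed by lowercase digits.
[14] 7f ff ff f4 → 0x7ffffff4
  top 6b → 0x1f → jmp [J]
  imm: (w>>0)&0x3ffffff=0x3fffff4 (s26→-12) → -12
  target = base 0x86d8 + off 0x14 + 4 + imm -12 = 0x86e4

0x86e4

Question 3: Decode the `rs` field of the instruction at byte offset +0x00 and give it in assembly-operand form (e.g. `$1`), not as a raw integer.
+0x00: 34 60 00 00 ⇒ word 0x34600000 (big)
  op=0x34600000>>26=0xd ⇒ cmp (RR)
  rd@[25:23]=0x0 ⇒ $0
  rs@[22:20]=0x6 ⇒ $6

$6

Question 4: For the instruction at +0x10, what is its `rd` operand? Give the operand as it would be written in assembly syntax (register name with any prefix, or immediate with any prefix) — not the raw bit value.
[10] 76 49 cf c1 → 0x7649cfc1
  opcode bits[31:26]=0x1d: andi/RI
  rd@[25:23]=0x4 ⇒ $4
  imm@[22:0]=0x49cfc1 ⇒ 4837313

$4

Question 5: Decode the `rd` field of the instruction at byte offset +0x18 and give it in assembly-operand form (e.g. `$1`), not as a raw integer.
$5

+0x18: 9a a0 00 00 ⇒ word 0x9aa00000 (big)
  opcode bits[31:26]=0x26: str/RR
  rd@[25:23]=0x5 ⇒ $5
  rs@[22:20]=0x2 ⇒ $2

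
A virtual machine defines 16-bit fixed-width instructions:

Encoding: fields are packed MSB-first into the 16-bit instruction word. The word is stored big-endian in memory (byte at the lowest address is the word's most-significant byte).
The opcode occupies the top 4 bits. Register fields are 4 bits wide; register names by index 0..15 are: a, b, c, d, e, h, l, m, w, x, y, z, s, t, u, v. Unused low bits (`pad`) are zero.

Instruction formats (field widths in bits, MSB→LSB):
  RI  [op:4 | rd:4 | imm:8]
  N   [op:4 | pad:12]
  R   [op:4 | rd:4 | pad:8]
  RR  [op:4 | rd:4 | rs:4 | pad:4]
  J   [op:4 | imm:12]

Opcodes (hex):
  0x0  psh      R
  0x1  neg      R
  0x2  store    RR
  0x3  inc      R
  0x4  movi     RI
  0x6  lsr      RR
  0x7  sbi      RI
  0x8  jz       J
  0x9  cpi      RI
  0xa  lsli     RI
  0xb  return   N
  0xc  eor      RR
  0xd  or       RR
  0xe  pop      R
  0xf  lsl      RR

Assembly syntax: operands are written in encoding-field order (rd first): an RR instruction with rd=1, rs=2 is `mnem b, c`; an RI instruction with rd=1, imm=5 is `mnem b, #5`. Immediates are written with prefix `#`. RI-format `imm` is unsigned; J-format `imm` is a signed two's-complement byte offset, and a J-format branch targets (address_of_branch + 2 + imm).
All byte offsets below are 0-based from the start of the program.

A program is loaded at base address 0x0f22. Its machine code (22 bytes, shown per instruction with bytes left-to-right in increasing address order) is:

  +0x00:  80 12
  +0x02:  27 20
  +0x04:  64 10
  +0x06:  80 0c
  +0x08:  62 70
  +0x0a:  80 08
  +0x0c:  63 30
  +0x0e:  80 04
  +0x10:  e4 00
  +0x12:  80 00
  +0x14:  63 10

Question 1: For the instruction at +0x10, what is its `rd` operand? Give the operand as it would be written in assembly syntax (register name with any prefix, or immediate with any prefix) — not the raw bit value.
+0x10: e4 00 ⇒ word 0xe400 (big)
  op=0xe400>>12=0xe ⇒ pop (R)
  rd: (w>>8)&0xf=0x4 → e

e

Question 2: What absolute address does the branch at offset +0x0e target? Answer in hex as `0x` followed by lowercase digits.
0x0f36

off 0x0e: read 80 04 as big → 0x8004
  op=0x8004>>12=0x8 ⇒ jz (J)
  imm@[11:0]=0x4 ⇒ #4
  target = base 0x0f22 + off 0x0e + 2 + imm 4 = 0x0f36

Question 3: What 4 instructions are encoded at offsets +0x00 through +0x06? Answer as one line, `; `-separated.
jz #18; store m, c; lsr e, b; jz #12

[00] 80 12 → 0x8012
  opcode bits[15:12]=0x8: jz/J
  imm: (w>>0)&0xfff=0x12 → #18
[02] 27 20 → 0x2720
  opcode bits[15:12]=0x2: store/RR
  rd: (w>>8)&0xf=0x7 → m
  rs: (w>>4)&0xf=0x2 → c
[04] 64 10 → 0x6410
  opcode bits[15:12]=0x6: lsr/RR
  rd: (w>>8)&0xf=0x4 → e
  rs: (w>>4)&0xf=0x1 → b
[06] 80 0c → 0x800c
  opcode bits[15:12]=0x8: jz/J
  imm: (w>>0)&0xfff=0xc → #12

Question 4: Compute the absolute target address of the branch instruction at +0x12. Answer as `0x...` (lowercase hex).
0x0f36

off 0x12: read 80 00 as big → 0x8000
  opcode bits[15:12]=0x8: jz/J
  imm: (w>>0)&0xfff=0x0 → #0
  target = base 0x0f22 + off 0x12 + 2 + imm 0 = 0x0f36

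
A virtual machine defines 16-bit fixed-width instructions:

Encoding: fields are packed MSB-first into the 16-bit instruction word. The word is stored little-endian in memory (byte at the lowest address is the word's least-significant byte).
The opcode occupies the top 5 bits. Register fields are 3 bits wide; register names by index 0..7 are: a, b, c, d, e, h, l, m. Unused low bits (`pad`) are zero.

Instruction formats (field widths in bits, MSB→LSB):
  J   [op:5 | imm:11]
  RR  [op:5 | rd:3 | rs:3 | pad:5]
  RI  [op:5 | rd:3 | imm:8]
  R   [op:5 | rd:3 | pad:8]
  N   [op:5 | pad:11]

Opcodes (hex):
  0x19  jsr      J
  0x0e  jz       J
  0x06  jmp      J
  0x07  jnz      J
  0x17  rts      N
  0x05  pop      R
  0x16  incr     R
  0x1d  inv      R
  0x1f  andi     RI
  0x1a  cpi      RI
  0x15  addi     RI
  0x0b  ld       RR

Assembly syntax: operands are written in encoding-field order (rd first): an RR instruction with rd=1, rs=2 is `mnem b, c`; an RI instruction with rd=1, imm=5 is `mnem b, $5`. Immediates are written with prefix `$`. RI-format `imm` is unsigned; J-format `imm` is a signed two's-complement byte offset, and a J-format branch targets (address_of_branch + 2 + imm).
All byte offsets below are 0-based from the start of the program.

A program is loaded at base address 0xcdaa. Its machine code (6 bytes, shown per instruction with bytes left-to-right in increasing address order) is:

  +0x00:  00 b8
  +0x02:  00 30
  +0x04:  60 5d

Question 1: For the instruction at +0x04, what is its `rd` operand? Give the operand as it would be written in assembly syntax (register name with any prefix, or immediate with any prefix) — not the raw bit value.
h

[04] 60 5d → 0x5d60
  top 5b → 0xb → ld [RR]
  rd: (w>>8)&0x7=0x5 → h
  rs: (w>>5)&0x7=0x3 → d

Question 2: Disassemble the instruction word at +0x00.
rts

off 0x00: read 00 b8 as little → 0xb800
  opcode bits[15:11]=0x17: rts/N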